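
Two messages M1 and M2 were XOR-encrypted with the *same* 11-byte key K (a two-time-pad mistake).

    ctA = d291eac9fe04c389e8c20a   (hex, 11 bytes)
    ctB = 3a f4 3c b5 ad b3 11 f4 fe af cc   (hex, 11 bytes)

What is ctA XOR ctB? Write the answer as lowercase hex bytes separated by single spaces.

ctA ⊕ ctB = (M1 ⊕ K) ⊕ (M2 ⊕ K) = M1 ⊕ M2 — the shared key cancels under XOR.
11010010 xor 00111010 = 11101000
10010001 xor 11110100 = 01100101
11101010 xor 00111100 = 11010110
11001001 xor 10110101 = 01111100
11111110 xor 10101101 = 01010011
00000100 xor 10110011 = 10110111
11000011 xor 00010001 = 11010010
10001001 xor 11110100 = 01111101
11101000 xor 11111110 = 00010110
11000010 xor 10101111 = 01101101
00001010 xor 11001100 = 11000110

e8 65 d6 7c 53 b7 d2 7d 16 6d c6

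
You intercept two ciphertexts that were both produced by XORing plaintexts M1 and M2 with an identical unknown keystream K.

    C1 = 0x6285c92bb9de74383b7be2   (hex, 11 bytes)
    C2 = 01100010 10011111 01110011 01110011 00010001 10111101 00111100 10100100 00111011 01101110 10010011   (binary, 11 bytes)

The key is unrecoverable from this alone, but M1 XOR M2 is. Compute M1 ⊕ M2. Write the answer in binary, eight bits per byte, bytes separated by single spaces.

00000000 00011010 10111010 01011000 10101000 01100011 01001000 10011100 00000000 00010101 01110001

C1 ⊕ C2 = (M1 ⊕ K) ⊕ (M2 ⊕ K) = M1 ⊕ M2 — the shared key cancels under XOR.
byte 0: 62 XOR 62 = 00
byte 1: 85 XOR 9f = 1a
byte 2: c9 XOR 73 = ba
byte 3: 2b XOR 73 = 58
byte 4: b9 XOR 11 = a8
byte 5: de XOR bd = 63
byte 6: 74 XOR 3c = 48
byte 7: 38 XOR a4 = 9c
byte 8: 3b XOR 3b = 00
byte 9: 7b XOR 6e = 15
byte 10: e2 XOR 93 = 71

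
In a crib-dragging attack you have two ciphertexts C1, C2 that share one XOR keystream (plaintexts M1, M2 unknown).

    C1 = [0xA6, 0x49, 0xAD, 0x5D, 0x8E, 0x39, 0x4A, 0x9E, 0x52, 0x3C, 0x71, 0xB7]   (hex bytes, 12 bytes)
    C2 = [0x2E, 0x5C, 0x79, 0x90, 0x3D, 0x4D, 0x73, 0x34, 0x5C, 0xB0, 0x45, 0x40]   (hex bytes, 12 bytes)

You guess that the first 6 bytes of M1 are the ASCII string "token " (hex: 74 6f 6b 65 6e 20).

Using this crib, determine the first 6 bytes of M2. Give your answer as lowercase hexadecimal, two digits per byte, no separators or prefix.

fc7abfa8dd54

First, C1 ⊕ C2 = (M1 ⊕ K) ⊕ (M2 ⊕ K) = M1 ⊕ M2, so the key drops out. Then M2 = (M1 ⊕ M2) ⊕ M1 over the first 6 bytes.
byte 0: (a6 ^ 2e) ^ 74 = 88 ^ 74 = fc
byte 1: (49 ^ 5c) ^ 6f = 15 ^ 6f = 7a
byte 2: (ad ^ 79) ^ 6b = d4 ^ 6b = bf
byte 3: (5d ^ 90) ^ 65 = cd ^ 65 = a8
byte 4: (8e ^ 3d) ^ 6e = b3 ^ 6e = dd
byte 5: (39 ^ 4d) ^ 20 = 74 ^ 20 = 54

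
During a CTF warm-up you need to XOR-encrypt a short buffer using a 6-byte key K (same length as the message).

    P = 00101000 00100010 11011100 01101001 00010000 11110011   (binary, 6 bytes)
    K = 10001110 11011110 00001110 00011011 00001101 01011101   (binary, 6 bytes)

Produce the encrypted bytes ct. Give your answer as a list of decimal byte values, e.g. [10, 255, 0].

[166, 252, 210, 114, 29, 174]

XOR is its own inverse, so applying the key byte-wise gives the result directly.
byte 0: 00101000 xor 10001110 = 10100110
byte 1: 00100010 xor 11011110 = 11111100
byte 2: 11011100 xor 00001110 = 11010010
byte 3: 01101001 xor 00011011 = 01110010
byte 4: 00010000 xor 00001101 = 00011101
byte 5: 11110011 xor 01011101 = 10101110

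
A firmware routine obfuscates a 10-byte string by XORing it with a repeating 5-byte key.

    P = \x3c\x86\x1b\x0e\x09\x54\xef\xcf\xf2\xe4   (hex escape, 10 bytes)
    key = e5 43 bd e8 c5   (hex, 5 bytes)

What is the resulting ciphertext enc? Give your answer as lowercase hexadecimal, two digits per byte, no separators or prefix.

d9c5a6e6ccb1ac721a21

The 5-byte key repeats, so the effective keystream is e5 43 bd e8 c5 e5 43 bd e8 c5.
byte 0: 3c ^ e5 = d9
byte 1: 86 ^ 43 = c5
byte 2: 1b ^ bd = a6
byte 3: 0e ^ e8 = e6
byte 4: 09 ^ c5 = cc
byte 5: 54 ^ e5 = b1
byte 6: ef ^ 43 = ac
byte 7: cf ^ bd = 72
byte 8: f2 ^ e8 = 1a
byte 9: e4 ^ c5 = 21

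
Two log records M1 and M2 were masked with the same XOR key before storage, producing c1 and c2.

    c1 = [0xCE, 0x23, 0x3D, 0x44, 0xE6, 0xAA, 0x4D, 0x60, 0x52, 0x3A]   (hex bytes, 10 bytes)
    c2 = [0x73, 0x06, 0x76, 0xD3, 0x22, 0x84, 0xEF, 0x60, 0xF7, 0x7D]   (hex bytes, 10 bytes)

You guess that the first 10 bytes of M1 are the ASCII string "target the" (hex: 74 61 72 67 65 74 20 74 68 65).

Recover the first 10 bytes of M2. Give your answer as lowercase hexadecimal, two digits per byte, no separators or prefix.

First, c1 ⊕ c2 = (M1 ⊕ K) ⊕ (M2 ⊕ K) = M1 ⊕ M2, so the key drops out. Then M2 = (M1 ⊕ M2) ⊕ M1 over the first 10 bytes.
byte 0: (ce ⊕ 73) ⊕ 74 = bd ⊕ 74 = c9
byte 1: (23 ⊕ 06) ⊕ 61 = 25 ⊕ 61 = 44
byte 2: (3d ⊕ 76) ⊕ 72 = 4b ⊕ 72 = 39
byte 3: (44 ⊕ d3) ⊕ 67 = 97 ⊕ 67 = f0
byte 4: (e6 ⊕ 22) ⊕ 65 = c4 ⊕ 65 = a1
byte 5: (aa ⊕ 84) ⊕ 74 = 2e ⊕ 74 = 5a
byte 6: (4d ⊕ ef) ⊕ 20 = a2 ⊕ 20 = 82
byte 7: (60 ⊕ 60) ⊕ 74 = 00 ⊕ 74 = 74
byte 8: (52 ⊕ f7) ⊕ 68 = a5 ⊕ 68 = cd
byte 9: (3a ⊕ 7d) ⊕ 65 = 47 ⊕ 65 = 22

c94439f0a15a8274cd22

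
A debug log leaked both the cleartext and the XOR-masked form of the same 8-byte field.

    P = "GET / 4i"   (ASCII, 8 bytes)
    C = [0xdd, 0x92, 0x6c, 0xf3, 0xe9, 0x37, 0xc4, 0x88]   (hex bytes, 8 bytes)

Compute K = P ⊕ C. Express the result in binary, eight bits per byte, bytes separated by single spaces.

Since C = P ⊕ K, XORing both sides with P gives K = P ⊕ C.
byte 0: 47 XOR dd = 9a
byte 1: 45 XOR 92 = d7
byte 2: 54 XOR 6c = 38
byte 3: 20 XOR f3 = d3
byte 4: 2f XOR e9 = c6
byte 5: 20 XOR 37 = 17
byte 6: 34 XOR c4 = f0
byte 7: 69 XOR 88 = e1

10011010 11010111 00111000 11010011 11000110 00010111 11110000 11100001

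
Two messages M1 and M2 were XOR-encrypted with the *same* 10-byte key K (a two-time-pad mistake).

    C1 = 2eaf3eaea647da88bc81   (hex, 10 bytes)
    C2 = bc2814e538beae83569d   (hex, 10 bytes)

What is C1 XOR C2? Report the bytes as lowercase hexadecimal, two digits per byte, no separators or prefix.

C1 ⊕ C2 = (M1 ⊕ K) ⊕ (M2 ⊕ K) = M1 ⊕ M2 — the shared key cancels under XOR.
byte 0: 2e ^ bc = 92
byte 1: af ^ 28 = 87
byte 2: 3e ^ 14 = 2a
byte 3: ae ^ e5 = 4b
byte 4: a6 ^ 38 = 9e
byte 5: 47 ^ be = f9
byte 6: da ^ ae = 74
byte 7: 88 ^ 83 = 0b
byte 8: bc ^ 56 = ea
byte 9: 81 ^ 9d = 1c

92872a4b9ef9740bea1c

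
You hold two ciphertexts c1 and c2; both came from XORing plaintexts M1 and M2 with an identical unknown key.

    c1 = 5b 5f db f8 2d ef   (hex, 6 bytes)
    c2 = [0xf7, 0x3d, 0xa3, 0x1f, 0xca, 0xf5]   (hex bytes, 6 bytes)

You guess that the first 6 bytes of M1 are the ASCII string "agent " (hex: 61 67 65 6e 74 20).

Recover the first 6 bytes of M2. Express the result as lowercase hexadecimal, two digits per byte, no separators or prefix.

cd051d89933a

First, c1 ⊕ c2 = (M1 ⊕ K) ⊕ (M2 ⊕ K) = M1 ⊕ M2, so the key drops out. Then M2 = (M1 ⊕ M2) ⊕ M1 over the first 6 bytes.
byte 0: (5b xor f7) xor 61 = ac xor 61 = cd
byte 1: (5f xor 3d) xor 67 = 62 xor 67 = 05
byte 2: (db xor a3) xor 65 = 78 xor 65 = 1d
byte 3: (f8 xor 1f) xor 6e = e7 xor 6e = 89
byte 4: (2d xor ca) xor 74 = e7 xor 74 = 93
byte 5: (ef xor f5) xor 20 = 1a xor 20 = 3a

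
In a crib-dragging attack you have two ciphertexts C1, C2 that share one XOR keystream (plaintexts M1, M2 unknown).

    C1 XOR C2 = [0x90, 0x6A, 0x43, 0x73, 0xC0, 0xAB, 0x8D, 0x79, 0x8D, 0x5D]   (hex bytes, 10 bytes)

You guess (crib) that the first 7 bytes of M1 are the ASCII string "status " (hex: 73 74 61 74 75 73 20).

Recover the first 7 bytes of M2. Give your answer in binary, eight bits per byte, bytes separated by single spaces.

11100011 00011110 00100010 00000111 10110101 11011000 10101101

Since C1 ⊕ C2 = M1 ⊕ M2, XORing with the guessed M1 bytes yields the corresponding M2 bytes: M2 = (C1 ⊕ C2) ⊕ M1.
90 ⊕ 73 = e3
6a ⊕ 74 = 1e
43 ⊕ 61 = 22
73 ⊕ 74 = 07
c0 ⊕ 75 = b5
ab ⊕ 73 = d8
8d ⊕ 20 = ad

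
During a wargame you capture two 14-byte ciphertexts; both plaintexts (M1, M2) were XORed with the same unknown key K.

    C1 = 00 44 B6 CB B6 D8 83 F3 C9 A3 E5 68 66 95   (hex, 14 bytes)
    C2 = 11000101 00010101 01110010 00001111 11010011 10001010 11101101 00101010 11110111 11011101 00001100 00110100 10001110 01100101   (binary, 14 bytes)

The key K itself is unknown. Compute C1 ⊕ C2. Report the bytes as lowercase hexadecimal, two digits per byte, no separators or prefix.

C1 ⊕ C2 = (M1 ⊕ K) ⊕ (M2 ⊕ K) = M1 ⊕ M2 — the shared key cancels under XOR.
  0 ^ 197 = 197
 68 ^  21 =  81
182 ^ 114 = 196
203 ^  15 = 196
182 ^ 211 = 101
216 ^ 138 =  82
131 ^ 237 = 110
243 ^  42 = 217
201 ^ 247 =  62
163 ^ 221 = 126
229 ^  12 = 233
104 ^  52 =  92
102 ^ 142 = 232
149 ^ 101 = 240

c551c4c465526ed93e7ee95ce8f0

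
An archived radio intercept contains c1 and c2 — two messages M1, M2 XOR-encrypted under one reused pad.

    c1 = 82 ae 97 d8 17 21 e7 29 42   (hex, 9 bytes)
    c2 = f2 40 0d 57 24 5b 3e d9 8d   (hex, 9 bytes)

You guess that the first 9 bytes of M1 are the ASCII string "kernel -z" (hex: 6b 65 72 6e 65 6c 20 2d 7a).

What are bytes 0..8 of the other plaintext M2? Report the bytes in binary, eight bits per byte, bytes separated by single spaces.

First, c1 ⊕ c2 = (M1 ⊕ K) ⊕ (M2 ⊕ K) = M1 ⊕ M2, so the key drops out. Then M2 = (M1 ⊕ M2) ⊕ M1 over the first 9 bytes.
byte 0: (82 ^ f2) ^ 6b = 70 ^ 6b = 1b
byte 1: (ae ^ 40) ^ 65 = ee ^ 65 = 8b
byte 2: (97 ^ 0d) ^ 72 = 9a ^ 72 = e8
byte 3: (d8 ^ 57) ^ 6e = 8f ^ 6e = e1
byte 4: (17 ^ 24) ^ 65 = 33 ^ 65 = 56
byte 5: (21 ^ 5b) ^ 6c = 7a ^ 6c = 16
byte 6: (e7 ^ 3e) ^ 20 = d9 ^ 20 = f9
byte 7: (29 ^ d9) ^ 2d = f0 ^ 2d = dd
byte 8: (42 ^ 8d) ^ 7a = cf ^ 7a = b5

00011011 10001011 11101000 11100001 01010110 00010110 11111001 11011101 10110101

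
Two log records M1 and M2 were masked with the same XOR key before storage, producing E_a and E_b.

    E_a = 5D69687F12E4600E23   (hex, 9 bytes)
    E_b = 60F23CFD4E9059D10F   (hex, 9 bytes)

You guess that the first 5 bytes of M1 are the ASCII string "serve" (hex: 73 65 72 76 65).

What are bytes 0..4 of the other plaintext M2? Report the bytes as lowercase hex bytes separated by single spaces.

First, E_a ⊕ E_b = (M1 ⊕ K) ⊕ (M2 ⊕ K) = M1 ⊕ M2, so the key drops out. Then M2 = (M1 ⊕ M2) ⊕ M1 over the first 5 bytes.
byte 0: (5d XOR 60) XOR 73 = 3d XOR 73 = 4e
byte 1: (69 XOR f2) XOR 65 = 9b XOR 65 = fe
byte 2: (68 XOR 3c) XOR 72 = 54 XOR 72 = 26
byte 3: (7f XOR fd) XOR 76 = 82 XOR 76 = f4
byte 4: (12 XOR 4e) XOR 65 = 5c XOR 65 = 39

4e fe 26 f4 39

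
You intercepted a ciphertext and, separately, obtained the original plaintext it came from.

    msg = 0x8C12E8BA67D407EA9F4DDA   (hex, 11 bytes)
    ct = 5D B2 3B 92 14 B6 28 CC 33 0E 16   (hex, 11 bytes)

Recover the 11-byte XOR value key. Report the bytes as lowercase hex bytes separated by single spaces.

Since ct = msg ⊕ key, XORing both sides with msg gives key = msg ⊕ ct.
8c xor 5d = d1
12 xor b2 = a0
e8 xor 3b = d3
ba xor 92 = 28
67 xor 14 = 73
d4 xor b6 = 62
07 xor 28 = 2f
ea xor cc = 26
9f xor 33 = ac
4d xor 0e = 43
da xor 16 = cc

d1 a0 d3 28 73 62 2f 26 ac 43 cc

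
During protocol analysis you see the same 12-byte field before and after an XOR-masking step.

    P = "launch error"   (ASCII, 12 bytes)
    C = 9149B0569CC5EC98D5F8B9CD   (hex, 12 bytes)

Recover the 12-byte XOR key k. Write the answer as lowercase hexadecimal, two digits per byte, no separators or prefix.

fd28c538ffadccfda78ad6bf

Since C = P ⊕ k, XORing both sides with P gives k = P ⊕ C.
6c xor 91 = fd
61 xor 49 = 28
75 xor b0 = c5
6e xor 56 = 38
63 xor 9c = ff
68 xor c5 = ad
20 xor ec = cc
65 xor 98 = fd
72 xor d5 = a7
72 xor f8 = 8a
6f xor b9 = d6
72 xor cd = bf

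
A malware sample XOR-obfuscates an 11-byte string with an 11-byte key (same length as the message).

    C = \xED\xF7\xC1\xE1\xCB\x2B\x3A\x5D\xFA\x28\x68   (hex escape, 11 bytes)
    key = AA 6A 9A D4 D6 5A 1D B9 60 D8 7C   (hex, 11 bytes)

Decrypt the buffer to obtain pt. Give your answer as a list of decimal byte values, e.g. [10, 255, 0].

byte 0: ed xor aa = 47
byte 1: f7 xor 6a = 9d
byte 2: c1 xor 9a = 5b
byte 3: e1 xor d4 = 35
byte 4: cb xor d6 = 1d
byte 5: 2b xor 5a = 71
byte 6: 3a xor 1d = 27
byte 7: 5d xor b9 = e4
byte 8: fa xor 60 = 9a
byte 9: 28 xor d8 = f0
byte 10: 68 xor 7c = 14

[71, 157, 91, 53, 29, 113, 39, 228, 154, 240, 20]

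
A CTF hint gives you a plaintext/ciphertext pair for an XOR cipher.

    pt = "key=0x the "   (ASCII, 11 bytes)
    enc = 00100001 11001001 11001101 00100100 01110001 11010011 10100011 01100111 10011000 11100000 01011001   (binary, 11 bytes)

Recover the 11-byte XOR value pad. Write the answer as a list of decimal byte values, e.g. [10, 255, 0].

[74, 172, 180, 25, 65, 171, 131, 19, 240, 133, 121]

Since enc = pt ⊕ pad, XORing both sides with pt gives pad = pt ⊕ enc.
byte 0: 01101011 xor 00100001 = 01001010
byte 1: 01100101 xor 11001001 = 10101100
byte 2: 01111001 xor 11001101 = 10110100
byte 3: 00111101 xor 00100100 = 00011001
byte 4: 00110000 xor 01110001 = 01000001
byte 5: 01111000 xor 11010011 = 10101011
byte 6: 00100000 xor 10100011 = 10000011
byte 7: 01110100 xor 01100111 = 00010011
byte 8: 01101000 xor 10011000 = 11110000
byte 9: 01100101 xor 11100000 = 10000101
byte 10: 00100000 xor 01011001 = 01111001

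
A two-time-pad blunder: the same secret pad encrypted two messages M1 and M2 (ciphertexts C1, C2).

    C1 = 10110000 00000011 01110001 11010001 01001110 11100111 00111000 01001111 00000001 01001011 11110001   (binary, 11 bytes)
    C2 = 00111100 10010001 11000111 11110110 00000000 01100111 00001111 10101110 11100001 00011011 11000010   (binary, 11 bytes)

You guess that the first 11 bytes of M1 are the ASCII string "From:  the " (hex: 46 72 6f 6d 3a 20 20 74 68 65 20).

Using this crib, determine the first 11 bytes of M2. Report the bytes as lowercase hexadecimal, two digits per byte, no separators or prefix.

First, C1 ⊕ C2 = (M1 ⊕ K) ⊕ (M2 ⊕ K) = M1 ⊕ M2, so the key drops out. Then M2 = (M1 ⊕ M2) ⊕ M1 over the first 11 bytes.
byte 0: (b0 xor 3c) xor 46 = 8c xor 46 = ca
byte 1: (03 xor 91) xor 72 = 92 xor 72 = e0
byte 2: (71 xor c7) xor 6f = b6 xor 6f = d9
byte 3: (d1 xor f6) xor 6d = 27 xor 6d = 4a
byte 4: (4e xor 00) xor 3a = 4e xor 3a = 74
byte 5: (e7 xor 67) xor 20 = 80 xor 20 = a0
byte 6: (38 xor 0f) xor 20 = 37 xor 20 = 17
byte 7: (4f xor ae) xor 74 = e1 xor 74 = 95
byte 8: (01 xor e1) xor 68 = e0 xor 68 = 88
byte 9: (4b xor 1b) xor 65 = 50 xor 65 = 35
byte 10: (f1 xor c2) xor 20 = 33 xor 20 = 13

cae0d94a74a01795883513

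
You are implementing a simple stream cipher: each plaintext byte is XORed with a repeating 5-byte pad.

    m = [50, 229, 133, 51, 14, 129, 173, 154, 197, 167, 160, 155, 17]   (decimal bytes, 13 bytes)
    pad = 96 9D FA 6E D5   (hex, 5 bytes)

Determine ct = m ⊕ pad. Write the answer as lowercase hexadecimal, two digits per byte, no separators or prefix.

The 5-byte key repeats, so the effective keystream is 96 9d fa 6e d5 96 9d fa 6e d5 96 9d fa.
byte 0: 32 ^ 96 = a4
byte 1: e5 ^ 9d = 78
byte 2: 85 ^ fa = 7f
byte 3: 33 ^ 6e = 5d
byte 4: 0e ^ d5 = db
byte 5: 81 ^ 96 = 17
byte 6: ad ^ 9d = 30
byte 7: 9a ^ fa = 60
byte 8: c5 ^ 6e = ab
byte 9: a7 ^ d5 = 72
byte 10: a0 ^ 96 = 36
byte 11: 9b ^ 9d = 06
byte 12: 11 ^ fa = eb

a4787f5ddb173060ab723606eb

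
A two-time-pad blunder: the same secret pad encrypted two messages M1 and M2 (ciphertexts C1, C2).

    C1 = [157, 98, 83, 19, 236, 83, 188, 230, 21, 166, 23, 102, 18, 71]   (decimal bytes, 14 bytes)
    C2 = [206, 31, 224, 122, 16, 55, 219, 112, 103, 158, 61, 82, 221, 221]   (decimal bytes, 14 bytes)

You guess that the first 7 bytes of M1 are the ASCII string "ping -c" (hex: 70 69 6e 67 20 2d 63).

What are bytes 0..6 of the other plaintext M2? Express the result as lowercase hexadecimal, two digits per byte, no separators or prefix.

2314dd0edc4904

First, C1 ⊕ C2 = (M1 ⊕ K) ⊕ (M2 ⊕ K) = M1 ⊕ M2, so the key drops out. Then M2 = (M1 ⊕ M2) ⊕ M1 over the first 7 bytes.
byte 0: (9d ⊕ ce) ⊕ 70 = 53 ⊕ 70 = 23
byte 1: (62 ⊕ 1f) ⊕ 69 = 7d ⊕ 69 = 14
byte 2: (53 ⊕ e0) ⊕ 6e = b3 ⊕ 6e = dd
byte 3: (13 ⊕ 7a) ⊕ 67 = 69 ⊕ 67 = 0e
byte 4: (ec ⊕ 10) ⊕ 20 = fc ⊕ 20 = dc
byte 5: (53 ⊕ 37) ⊕ 2d = 64 ⊕ 2d = 49
byte 6: (bc ⊕ db) ⊕ 63 = 67 ⊕ 63 = 04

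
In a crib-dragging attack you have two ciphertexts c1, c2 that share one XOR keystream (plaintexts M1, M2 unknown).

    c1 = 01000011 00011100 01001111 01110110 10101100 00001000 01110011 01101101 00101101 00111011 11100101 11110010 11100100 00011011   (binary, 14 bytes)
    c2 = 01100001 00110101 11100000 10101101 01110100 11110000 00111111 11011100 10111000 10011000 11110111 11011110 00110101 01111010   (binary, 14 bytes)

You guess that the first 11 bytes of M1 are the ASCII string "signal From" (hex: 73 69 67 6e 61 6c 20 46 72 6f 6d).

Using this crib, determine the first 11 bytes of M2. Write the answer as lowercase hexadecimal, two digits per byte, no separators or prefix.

First, c1 ⊕ c2 = (M1 ⊕ K) ⊕ (M2 ⊕ K) = M1 ⊕ M2, so the key drops out. Then M2 = (M1 ⊕ M2) ⊕ M1 over the first 11 bytes.
byte 0: (43 xor 61) xor 73 = 22 xor 73 = 51
byte 1: (1c xor 35) xor 69 = 29 xor 69 = 40
byte 2: (4f xor e0) xor 67 = af xor 67 = c8
byte 3: (76 xor ad) xor 6e = db xor 6e = b5
byte 4: (ac xor 74) xor 61 = d8 xor 61 = b9
byte 5: (08 xor f0) xor 6c = f8 xor 6c = 94
byte 6: (73 xor 3f) xor 20 = 4c xor 20 = 6c
byte 7: (6d xor dc) xor 46 = b1 xor 46 = f7
byte 8: (2d xor b8) xor 72 = 95 xor 72 = e7
byte 9: (3b xor 98) xor 6f = a3 xor 6f = cc
byte 10: (e5 xor f7) xor 6d = 12 xor 6d = 7f

5140c8b5b9946cf7e7cc7f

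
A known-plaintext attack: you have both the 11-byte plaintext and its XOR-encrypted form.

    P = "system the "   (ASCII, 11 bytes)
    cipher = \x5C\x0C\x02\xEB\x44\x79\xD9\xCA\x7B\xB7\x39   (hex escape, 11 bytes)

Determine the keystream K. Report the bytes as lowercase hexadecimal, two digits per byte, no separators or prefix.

2f75719f2114f9be13d219

Since cipher = P ⊕ K, XORing both sides with P gives K = P ⊕ cipher.
73 ^ 5c = 2f
79 ^ 0c = 75
73 ^ 02 = 71
74 ^ eb = 9f
65 ^ 44 = 21
6d ^ 79 = 14
20 ^ d9 = f9
74 ^ ca = be
68 ^ 7b = 13
65 ^ b7 = d2
20 ^ 39 = 19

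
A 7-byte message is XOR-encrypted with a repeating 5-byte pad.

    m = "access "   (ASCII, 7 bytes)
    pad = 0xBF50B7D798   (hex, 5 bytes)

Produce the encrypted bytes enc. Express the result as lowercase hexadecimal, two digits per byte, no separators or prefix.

de33d4b2ebcc70

The 5-byte key repeats, so the effective keystream is bf 50 b7 d7 98 bf 50.
byte 0: 61 ^ bf = de
byte 1: 63 ^ 50 = 33
byte 2: 63 ^ b7 = d4
byte 3: 65 ^ d7 = b2
byte 4: 73 ^ 98 = eb
byte 5: 73 ^ bf = cc
byte 6: 20 ^ 50 = 70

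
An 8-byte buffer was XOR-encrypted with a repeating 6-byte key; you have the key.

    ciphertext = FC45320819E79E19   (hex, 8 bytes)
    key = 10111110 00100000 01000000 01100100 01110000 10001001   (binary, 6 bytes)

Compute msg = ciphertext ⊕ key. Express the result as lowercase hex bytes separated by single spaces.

42 65 72 6c 69 6e 20 39

The 6-byte key repeats, so the effective keystream is be 20 40 64 70 89 be 20.
byte 0: 252 ⊕ 190 =  66
byte 1:  69 ⊕  32 = 101
byte 2:  50 ⊕  64 = 114
byte 3:   8 ⊕ 100 = 108
byte 4:  25 ⊕ 112 = 105
byte 5: 231 ⊕ 137 = 110
byte 6: 158 ⊕ 190 =  32
byte 7:  25 ⊕  32 =  57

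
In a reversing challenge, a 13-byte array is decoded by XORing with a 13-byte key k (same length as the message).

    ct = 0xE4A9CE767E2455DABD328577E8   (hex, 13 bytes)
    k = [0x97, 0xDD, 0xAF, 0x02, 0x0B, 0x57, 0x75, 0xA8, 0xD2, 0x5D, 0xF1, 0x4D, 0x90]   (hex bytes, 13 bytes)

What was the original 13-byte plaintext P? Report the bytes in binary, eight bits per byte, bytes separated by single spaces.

XOR is its own inverse, so applying the key byte-wise gives the result directly.
11100100 ^ 10010111 = 01110011
10101001 ^ 11011101 = 01110100
11001110 ^ 10101111 = 01100001
01110110 ^ 00000010 = 01110100
01111110 ^ 00001011 = 01110101
00100100 ^ 01010111 = 01110011
01010101 ^ 01110101 = 00100000
11011010 ^ 10101000 = 01110010
10111101 ^ 11010010 = 01101111
00110010 ^ 01011101 = 01101111
10000101 ^ 11110001 = 01110100
01110111 ^ 01001101 = 00111010
11101000 ^ 10010000 = 01111000

01110011 01110100 01100001 01110100 01110101 01110011 00100000 01110010 01101111 01101111 01110100 00111010 01111000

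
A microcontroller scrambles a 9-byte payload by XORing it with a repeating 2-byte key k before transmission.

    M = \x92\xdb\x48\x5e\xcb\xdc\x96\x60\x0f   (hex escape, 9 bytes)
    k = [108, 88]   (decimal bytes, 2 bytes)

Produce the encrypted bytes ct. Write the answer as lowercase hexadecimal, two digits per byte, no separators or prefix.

fe832406a784fa3863

The 2-byte key repeats, so the effective keystream is 6c 58 6c 58 6c 58 6c 58 6c.
byte 0: 92 xor 6c = fe
byte 1: db xor 58 = 83
byte 2: 48 xor 6c = 24
byte 3: 5e xor 58 = 06
byte 4: cb xor 6c = a7
byte 5: dc xor 58 = 84
byte 6: 96 xor 6c = fa
byte 7: 60 xor 58 = 38
byte 8: 0f xor 6c = 63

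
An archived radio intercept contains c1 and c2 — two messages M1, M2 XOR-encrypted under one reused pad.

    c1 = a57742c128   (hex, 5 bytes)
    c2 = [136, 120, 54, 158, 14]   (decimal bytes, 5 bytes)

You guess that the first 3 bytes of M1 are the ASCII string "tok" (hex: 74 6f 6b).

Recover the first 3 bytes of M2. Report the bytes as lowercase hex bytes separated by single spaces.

First, c1 ⊕ c2 = (M1 ⊕ K) ⊕ (M2 ⊕ K) = M1 ⊕ M2, so the key drops out. Then M2 = (M1 ⊕ M2) ⊕ M1 over the first 3 bytes.
byte 0: (a5 ⊕ 88) ⊕ 74 = 2d ⊕ 74 = 59
byte 1: (77 ⊕ 78) ⊕ 6f = 0f ⊕ 6f = 60
byte 2: (42 ⊕ 36) ⊕ 6b = 74 ⊕ 6b = 1f

59 60 1f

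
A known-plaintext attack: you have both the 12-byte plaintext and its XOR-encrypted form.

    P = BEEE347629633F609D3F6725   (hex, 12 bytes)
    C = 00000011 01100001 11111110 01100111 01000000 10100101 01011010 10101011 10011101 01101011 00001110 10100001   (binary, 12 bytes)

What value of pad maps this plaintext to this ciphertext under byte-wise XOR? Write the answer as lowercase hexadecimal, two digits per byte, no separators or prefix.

Since C = P ⊕ pad, XORing both sides with P gives pad = P ⊕ C.
byte 0: be ⊕ 03 = bd
byte 1: ee ⊕ 61 = 8f
byte 2: 34 ⊕ fe = ca
byte 3: 76 ⊕ 67 = 11
byte 4: 29 ⊕ 40 = 69
byte 5: 63 ⊕ a5 = c6
byte 6: 3f ⊕ 5a = 65
byte 7: 60 ⊕ ab = cb
byte 8: 9d ⊕ 9d = 00
byte 9: 3f ⊕ 6b = 54
byte 10: 67 ⊕ 0e = 69
byte 11: 25 ⊕ a1 = 84

bd8fca1169c665cb00546984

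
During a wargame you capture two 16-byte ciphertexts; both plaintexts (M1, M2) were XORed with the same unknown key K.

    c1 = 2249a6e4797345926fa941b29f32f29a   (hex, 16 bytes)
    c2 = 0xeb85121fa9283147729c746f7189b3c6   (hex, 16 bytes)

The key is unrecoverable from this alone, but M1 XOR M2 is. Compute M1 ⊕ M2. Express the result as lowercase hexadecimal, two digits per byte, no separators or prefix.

c1 ⊕ c2 = (M1 ⊕ K) ⊕ (M2 ⊕ K) = M1 ⊕ M2 — the shared key cancels under XOR.
22 ⊕ eb = c9
49 ⊕ 85 = cc
a6 ⊕ 12 = b4
e4 ⊕ 1f = fb
79 ⊕ a9 = d0
73 ⊕ 28 = 5b
45 ⊕ 31 = 74
92 ⊕ 47 = d5
6f ⊕ 72 = 1d
a9 ⊕ 9c = 35
41 ⊕ 74 = 35
b2 ⊕ 6f = dd
9f ⊕ 71 = ee
32 ⊕ 89 = bb
f2 ⊕ b3 = 41
9a ⊕ c6 = 5c

c9ccb4fbd05b74d51d3535ddeebb415c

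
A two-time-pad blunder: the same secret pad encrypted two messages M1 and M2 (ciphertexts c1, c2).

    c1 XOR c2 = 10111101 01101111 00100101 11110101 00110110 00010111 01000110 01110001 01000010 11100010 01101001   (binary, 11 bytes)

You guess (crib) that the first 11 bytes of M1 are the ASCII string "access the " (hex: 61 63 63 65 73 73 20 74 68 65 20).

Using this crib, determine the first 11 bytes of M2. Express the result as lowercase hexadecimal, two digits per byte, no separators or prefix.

dc0c4690456466052a8749

Since c1 ⊕ c2 = M1 ⊕ M2, XORing with the guessed M1 bytes yields the corresponding M2 bytes: M2 = (c1 ⊕ c2) ⊕ M1.
byte 0: bd ^ 61 = dc
byte 1: 6f ^ 63 = 0c
byte 2: 25 ^ 63 = 46
byte 3: f5 ^ 65 = 90
byte 4: 36 ^ 73 = 45
byte 5: 17 ^ 73 = 64
byte 6: 46 ^ 20 = 66
byte 7: 71 ^ 74 = 05
byte 8: 42 ^ 68 = 2a
byte 9: e2 ^ 65 = 87
byte 10: 69 ^ 20 = 49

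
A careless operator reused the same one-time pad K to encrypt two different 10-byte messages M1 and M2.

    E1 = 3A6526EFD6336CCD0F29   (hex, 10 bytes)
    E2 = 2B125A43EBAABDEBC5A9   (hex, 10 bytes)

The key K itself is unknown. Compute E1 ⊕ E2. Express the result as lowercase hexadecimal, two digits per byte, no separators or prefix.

E1 ⊕ E2 = (M1 ⊕ K) ⊕ (M2 ⊕ K) = M1 ⊕ M2 — the shared key cancels under XOR.
3a ^ 2b = 11
65 ^ 12 = 77
26 ^ 5a = 7c
ef ^ 43 = ac
d6 ^ eb = 3d
33 ^ aa = 99
6c ^ bd = d1
cd ^ eb = 26
0f ^ c5 = ca
29 ^ a9 = 80

11777cac3d99d126ca80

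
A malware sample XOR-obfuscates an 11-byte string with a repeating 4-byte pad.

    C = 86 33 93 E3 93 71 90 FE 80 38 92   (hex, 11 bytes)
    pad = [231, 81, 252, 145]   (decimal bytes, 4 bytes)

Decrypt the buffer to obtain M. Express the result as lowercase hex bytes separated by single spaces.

The 4-byte key repeats, so the effective keystream is e7 51 fc 91 e7 51 fc 91 e7 51 fc.
byte 0: 10000110 XOR 11100111 = 01100001
byte 1: 00110011 XOR 01010001 = 01100010
byte 2: 10010011 XOR 11111100 = 01101111
byte 3: 11100011 XOR 10010001 = 01110010
byte 4: 10010011 XOR 11100111 = 01110100
byte 5: 01110001 XOR 01010001 = 00100000
byte 6: 10010000 XOR 11111100 = 01101100
byte 7: 11111110 XOR 10010001 = 01101111
byte 8: 10000000 XOR 11100111 = 01100111
byte 9: 00111000 XOR 01010001 = 01101001
byte 10: 10010010 XOR 11111100 = 01101110

61 62 6f 72 74 20 6c 6f 67 69 6e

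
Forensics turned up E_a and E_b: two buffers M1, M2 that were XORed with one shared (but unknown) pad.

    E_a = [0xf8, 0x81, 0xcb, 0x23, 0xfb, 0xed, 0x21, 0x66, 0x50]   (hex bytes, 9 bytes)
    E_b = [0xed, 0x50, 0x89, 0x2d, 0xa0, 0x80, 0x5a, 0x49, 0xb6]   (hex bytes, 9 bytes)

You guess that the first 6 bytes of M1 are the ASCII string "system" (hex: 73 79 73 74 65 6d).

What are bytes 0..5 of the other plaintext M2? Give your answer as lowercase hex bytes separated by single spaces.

66 a8 31 7a 3e 00

First, E_a ⊕ E_b = (M1 ⊕ K) ⊕ (M2 ⊕ K) = M1 ⊕ M2, so the key drops out. Then M2 = (M1 ⊕ M2) ⊕ M1 over the first 6 bytes.
byte 0: (f8 ⊕ ed) ⊕ 73 = 15 ⊕ 73 = 66
byte 1: (81 ⊕ 50) ⊕ 79 = d1 ⊕ 79 = a8
byte 2: (cb ⊕ 89) ⊕ 73 = 42 ⊕ 73 = 31
byte 3: (23 ⊕ 2d) ⊕ 74 = 0e ⊕ 74 = 7a
byte 4: (fb ⊕ a0) ⊕ 65 = 5b ⊕ 65 = 3e
byte 5: (ed ⊕ 80) ⊕ 6d = 6d ⊕ 6d = 00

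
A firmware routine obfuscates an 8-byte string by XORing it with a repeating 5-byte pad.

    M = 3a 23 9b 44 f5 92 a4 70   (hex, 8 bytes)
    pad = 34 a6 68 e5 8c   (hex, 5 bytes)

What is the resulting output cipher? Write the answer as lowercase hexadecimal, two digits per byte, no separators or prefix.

0e85f3a179a60218

The 5-byte key repeats, so the effective keystream is 34 a6 68 e5 8c 34 a6 68.
byte 0:  58 ^  52 =  14
byte 1:  35 ^ 166 = 133
byte 2: 155 ^ 104 = 243
byte 3:  68 ^ 229 = 161
byte 4: 245 ^ 140 = 121
byte 5: 146 ^  52 = 166
byte 6: 164 ^ 166 =   2
byte 7: 112 ^ 104 =  24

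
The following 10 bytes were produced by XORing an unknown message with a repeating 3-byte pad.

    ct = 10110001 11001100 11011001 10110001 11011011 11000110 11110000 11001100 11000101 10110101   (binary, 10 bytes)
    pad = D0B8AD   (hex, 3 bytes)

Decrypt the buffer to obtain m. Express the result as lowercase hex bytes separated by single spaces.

61 74 74 61 63 6b 20 74 68 65

The 3-byte key repeats, so the effective keystream is d0 b8 ad d0 b8 ad d0 b8 ad d0.
byte 0: b1 XOR d0 = 61
byte 1: cc XOR b8 = 74
byte 2: d9 XOR ad = 74
byte 3: b1 XOR d0 = 61
byte 4: db XOR b8 = 63
byte 5: c6 XOR ad = 6b
byte 6: f0 XOR d0 = 20
byte 7: cc XOR b8 = 74
byte 8: c5 XOR ad = 68
byte 9: b5 XOR d0 = 65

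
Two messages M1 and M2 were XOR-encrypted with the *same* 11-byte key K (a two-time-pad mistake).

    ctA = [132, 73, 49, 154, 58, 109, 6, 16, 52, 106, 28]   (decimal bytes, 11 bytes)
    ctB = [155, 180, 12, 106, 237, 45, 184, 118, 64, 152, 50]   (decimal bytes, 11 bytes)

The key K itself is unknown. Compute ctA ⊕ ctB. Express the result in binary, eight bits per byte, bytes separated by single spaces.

00011111 11111101 00111101 11110000 11010111 01000000 10111110 01100110 01110100 11110010 00101110

ctA ⊕ ctB = (M1 ⊕ K) ⊕ (M2 ⊕ K) = M1 ⊕ M2 — the shared key cancels under XOR.
byte 0: 84 xor 9b = 1f
byte 1: 49 xor b4 = fd
byte 2: 31 xor 0c = 3d
byte 3: 9a xor 6a = f0
byte 4: 3a xor ed = d7
byte 5: 6d xor 2d = 40
byte 6: 06 xor b8 = be
byte 7: 10 xor 76 = 66
byte 8: 34 xor 40 = 74
byte 9: 6a xor 98 = f2
byte 10: 1c xor 32 = 2e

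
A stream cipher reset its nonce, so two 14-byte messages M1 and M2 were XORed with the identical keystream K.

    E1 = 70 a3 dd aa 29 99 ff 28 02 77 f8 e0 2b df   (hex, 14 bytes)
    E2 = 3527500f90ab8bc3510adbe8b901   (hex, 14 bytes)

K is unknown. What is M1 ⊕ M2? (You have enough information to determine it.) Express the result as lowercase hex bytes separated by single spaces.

45 84 8d a5 b9 32 74 eb 53 7d 23 08 92 de

E1 ⊕ E2 = (M1 ⊕ K) ⊕ (M2 ⊕ K) = M1 ⊕ M2 — the shared key cancels under XOR.
01110000 ⊕ 00110101 = 01000101
10100011 ⊕ 00100111 = 10000100
11011101 ⊕ 01010000 = 10001101
10101010 ⊕ 00001111 = 10100101
00101001 ⊕ 10010000 = 10111001
10011001 ⊕ 10101011 = 00110010
11111111 ⊕ 10001011 = 01110100
00101000 ⊕ 11000011 = 11101011
00000010 ⊕ 01010001 = 01010011
01110111 ⊕ 00001010 = 01111101
11111000 ⊕ 11011011 = 00100011
11100000 ⊕ 11101000 = 00001000
00101011 ⊕ 10111001 = 10010010
11011111 ⊕ 00000001 = 11011110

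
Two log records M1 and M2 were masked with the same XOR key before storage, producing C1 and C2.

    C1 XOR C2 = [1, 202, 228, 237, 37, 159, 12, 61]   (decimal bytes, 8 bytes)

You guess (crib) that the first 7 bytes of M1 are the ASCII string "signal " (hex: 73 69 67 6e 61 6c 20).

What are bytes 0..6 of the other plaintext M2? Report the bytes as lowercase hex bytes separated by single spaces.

Since C1 ⊕ C2 = M1 ⊕ M2, XORing with the guessed M1 bytes yields the corresponding M2 bytes: M2 = (C1 ⊕ C2) ⊕ M1.
byte 0: 01 xor 73 = 72
byte 1: ca xor 69 = a3
byte 2: e4 xor 67 = 83
byte 3: ed xor 6e = 83
byte 4: 25 xor 61 = 44
byte 5: 9f xor 6c = f3
byte 6: 0c xor 20 = 2c

72 a3 83 83 44 f3 2c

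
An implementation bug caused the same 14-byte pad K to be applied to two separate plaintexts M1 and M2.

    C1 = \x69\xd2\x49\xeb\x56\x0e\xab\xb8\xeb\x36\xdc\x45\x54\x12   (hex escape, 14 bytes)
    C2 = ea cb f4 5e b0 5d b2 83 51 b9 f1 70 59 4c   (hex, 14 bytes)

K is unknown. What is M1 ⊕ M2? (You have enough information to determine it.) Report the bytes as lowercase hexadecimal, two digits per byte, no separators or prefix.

8319bdb5e653193bba8f2d350d5e

C1 ⊕ C2 = (M1 ⊕ K) ⊕ (M2 ⊕ K) = M1 ⊕ M2 — the shared key cancels under XOR.
byte 0: 01101001 ⊕ 11101010 = 10000011
byte 1: 11010010 ⊕ 11001011 = 00011001
byte 2: 01001001 ⊕ 11110100 = 10111101
byte 3: 11101011 ⊕ 01011110 = 10110101
byte 4: 01010110 ⊕ 10110000 = 11100110
byte 5: 00001110 ⊕ 01011101 = 01010011
byte 6: 10101011 ⊕ 10110010 = 00011001
byte 7: 10111000 ⊕ 10000011 = 00111011
byte 8: 11101011 ⊕ 01010001 = 10111010
byte 9: 00110110 ⊕ 10111001 = 10001111
byte 10: 11011100 ⊕ 11110001 = 00101101
byte 11: 01000101 ⊕ 01110000 = 00110101
byte 12: 01010100 ⊕ 01011001 = 00001101
byte 13: 00010010 ⊕ 01001100 = 01011110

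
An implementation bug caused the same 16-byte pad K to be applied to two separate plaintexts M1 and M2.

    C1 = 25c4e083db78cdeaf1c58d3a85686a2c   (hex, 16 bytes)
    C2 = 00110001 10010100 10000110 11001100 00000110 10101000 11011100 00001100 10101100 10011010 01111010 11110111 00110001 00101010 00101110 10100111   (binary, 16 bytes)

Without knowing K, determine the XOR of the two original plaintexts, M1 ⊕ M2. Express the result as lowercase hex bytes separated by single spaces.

C1 ⊕ C2 = (M1 ⊕ K) ⊕ (M2 ⊕ K) = M1 ⊕ M2 — the shared key cancels under XOR.
byte 0: 00100101 XOR 00110001 = 00010100
byte 1: 11000100 XOR 10010100 = 01010000
byte 2: 11100000 XOR 10000110 = 01100110
byte 3: 10000011 XOR 11001100 = 01001111
byte 4: 11011011 XOR 00000110 = 11011101
byte 5: 01111000 XOR 10101000 = 11010000
byte 6: 11001101 XOR 11011100 = 00010001
byte 7: 11101010 XOR 00001100 = 11100110
byte 8: 11110001 XOR 10101100 = 01011101
byte 9: 11000101 XOR 10011010 = 01011111
byte 10: 10001101 XOR 01111010 = 11110111
byte 11: 00111010 XOR 11110111 = 11001101
byte 12: 10000101 XOR 00110001 = 10110100
byte 13: 01101000 XOR 00101010 = 01000010
byte 14: 01101010 XOR 00101110 = 01000100
byte 15: 00101100 XOR 10100111 = 10001011

14 50 66 4f dd d0 11 e6 5d 5f f7 cd b4 42 44 8b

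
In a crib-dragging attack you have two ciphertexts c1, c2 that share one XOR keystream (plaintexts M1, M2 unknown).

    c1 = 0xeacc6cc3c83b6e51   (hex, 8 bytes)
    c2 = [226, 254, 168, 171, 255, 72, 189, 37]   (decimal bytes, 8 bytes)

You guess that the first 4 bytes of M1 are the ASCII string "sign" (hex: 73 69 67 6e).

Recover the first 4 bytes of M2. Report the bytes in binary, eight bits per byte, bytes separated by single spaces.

First, c1 ⊕ c2 = (M1 ⊕ K) ⊕ (M2 ⊕ K) = M1 ⊕ M2, so the key drops out. Then M2 = (M1 ⊕ M2) ⊕ M1 over the first 4 bytes.
byte 0: (ea ^ e2) ^ 73 = 08 ^ 73 = 7b
byte 1: (cc ^ fe) ^ 69 = 32 ^ 69 = 5b
byte 2: (6c ^ a8) ^ 67 = c4 ^ 67 = a3
byte 3: (c3 ^ ab) ^ 6e = 68 ^ 6e = 06

01111011 01011011 10100011 00000110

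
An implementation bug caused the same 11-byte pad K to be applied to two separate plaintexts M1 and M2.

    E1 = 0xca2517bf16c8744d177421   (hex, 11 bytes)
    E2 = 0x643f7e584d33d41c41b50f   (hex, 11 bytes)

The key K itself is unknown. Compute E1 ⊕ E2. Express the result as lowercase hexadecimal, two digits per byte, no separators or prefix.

ae1a69e75bfba05156c12e

E1 ⊕ E2 = (M1 ⊕ K) ⊕ (M2 ⊕ K) = M1 ⊕ M2 — the shared key cancels under XOR.
ca ^ 64 = ae
25 ^ 3f = 1a
17 ^ 7e = 69
bf ^ 58 = e7
16 ^ 4d = 5b
c8 ^ 33 = fb
74 ^ d4 = a0
4d ^ 1c = 51
17 ^ 41 = 56
74 ^ b5 = c1
21 ^ 0f = 2e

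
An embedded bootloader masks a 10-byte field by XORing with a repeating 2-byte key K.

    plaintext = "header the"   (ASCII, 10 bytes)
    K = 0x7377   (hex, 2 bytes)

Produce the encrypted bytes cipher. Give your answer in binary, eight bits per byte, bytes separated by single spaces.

00011011 00010010 00010010 00010011 00010110 00000101 01010011 00000011 00011011 00010010

The 2-byte key repeats, so the effective keystream is 73 77 73 77 73 77 73 77 73 77.
byte 0: 104 ⊕ 115 =  27
byte 1: 101 ⊕ 119 =  18
byte 2:  97 ⊕ 115 =  18
byte 3: 100 ⊕ 119 =  19
byte 4: 101 ⊕ 115 =  22
byte 5: 114 ⊕ 119 =   5
byte 6:  32 ⊕ 115 =  83
byte 7: 116 ⊕ 119 =   3
byte 8: 104 ⊕ 115 =  27
byte 9: 101 ⊕ 119 =  18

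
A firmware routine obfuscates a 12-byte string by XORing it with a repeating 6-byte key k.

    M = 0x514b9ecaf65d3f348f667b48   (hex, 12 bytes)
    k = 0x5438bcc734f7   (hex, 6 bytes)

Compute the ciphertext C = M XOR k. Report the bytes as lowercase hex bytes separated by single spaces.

05 73 22 0d c2 aa 6b 0c 33 a1 4f bf

The 6-byte key repeats, so the effective keystream is 54 38 bc c7 34 f7 54 38 bc c7 34 f7.
byte 0:  81 ^  84 =   5
byte 1:  75 ^  56 = 115
byte 2: 158 ^ 188 =  34
byte 3: 202 ^ 199 =  13
byte 4: 246 ^  52 = 194
byte 5:  93 ^ 247 = 170
byte 6:  63 ^  84 = 107
byte 7:  52 ^  56 =  12
byte 8: 143 ^ 188 =  51
byte 9: 102 ^ 199 = 161
byte 10: 123 ^  52 =  79
byte 11:  72 ^ 247 = 191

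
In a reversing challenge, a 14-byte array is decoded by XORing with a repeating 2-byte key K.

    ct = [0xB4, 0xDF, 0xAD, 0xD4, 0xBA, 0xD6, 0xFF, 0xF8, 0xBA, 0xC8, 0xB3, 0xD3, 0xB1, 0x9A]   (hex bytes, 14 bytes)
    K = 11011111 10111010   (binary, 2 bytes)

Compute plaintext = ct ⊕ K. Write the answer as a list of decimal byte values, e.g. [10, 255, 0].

The 2-byte key repeats, so the effective keystream is df ba df ba df ba df ba df ba df ba df ba.
byte 0: b4 ⊕ df = 6b
byte 1: df ⊕ ba = 65
byte 2: ad ⊕ df = 72
byte 3: d4 ⊕ ba = 6e
byte 4: ba ⊕ df = 65
byte 5: d6 ⊕ ba = 6c
byte 6: ff ⊕ df = 20
byte 7: f8 ⊕ ba = 42
byte 8: ba ⊕ df = 65
byte 9: c8 ⊕ ba = 72
byte 10: b3 ⊕ df = 6c
byte 11: d3 ⊕ ba = 69
byte 12: b1 ⊕ df = 6e
byte 13: 9a ⊕ ba = 20

[107, 101, 114, 110, 101, 108, 32, 66, 101, 114, 108, 105, 110, 32]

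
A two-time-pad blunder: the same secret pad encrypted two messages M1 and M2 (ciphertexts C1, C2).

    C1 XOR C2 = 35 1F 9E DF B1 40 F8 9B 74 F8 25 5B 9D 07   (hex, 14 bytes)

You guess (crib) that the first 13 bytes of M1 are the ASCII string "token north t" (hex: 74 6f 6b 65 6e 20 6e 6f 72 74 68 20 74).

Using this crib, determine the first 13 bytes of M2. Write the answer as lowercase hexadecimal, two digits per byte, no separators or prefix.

4170f5badf6096f4068c4d7be9

Since C1 ⊕ C2 = M1 ⊕ M2, XORing with the guessed M1 bytes yields the corresponding M2 bytes: M2 = (C1 ⊕ C2) ⊕ M1.
 53 ^ 116 =  65
 31 ^ 111 = 112
158 ^ 107 = 245
223 ^ 101 = 186
177 ^ 110 = 223
 64 ^  32 =  96
248 ^ 110 = 150
155 ^ 111 = 244
116 ^ 114 =   6
248 ^ 116 = 140
 37 ^ 104 =  77
 91 ^  32 = 123
157 ^ 116 = 233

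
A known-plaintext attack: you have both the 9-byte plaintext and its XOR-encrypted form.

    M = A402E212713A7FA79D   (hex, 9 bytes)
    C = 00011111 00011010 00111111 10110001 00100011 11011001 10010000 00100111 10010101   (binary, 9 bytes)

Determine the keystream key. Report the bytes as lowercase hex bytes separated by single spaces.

Since C = M ⊕ key, XORing both sides with M gives key = M ⊕ C.
byte 0: a4 xor 1f = bb
byte 1: 02 xor 1a = 18
byte 2: e2 xor 3f = dd
byte 3: 12 xor b1 = a3
byte 4: 71 xor 23 = 52
byte 5: 3a xor d9 = e3
byte 6: 7f xor 90 = ef
byte 7: a7 xor 27 = 80
byte 8: 9d xor 95 = 08

bb 18 dd a3 52 e3 ef 80 08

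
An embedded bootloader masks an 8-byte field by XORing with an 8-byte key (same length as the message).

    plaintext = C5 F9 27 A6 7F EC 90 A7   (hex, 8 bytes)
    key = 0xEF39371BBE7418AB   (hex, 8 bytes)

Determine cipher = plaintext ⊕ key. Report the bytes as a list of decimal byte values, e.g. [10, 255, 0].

[42, 192, 16, 189, 193, 152, 136, 12]

c5 xor ef = 2a
f9 xor 39 = c0
27 xor 37 = 10
a6 xor 1b = bd
7f xor be = c1
ec xor 74 = 98
90 xor 18 = 88
a7 xor ab = 0c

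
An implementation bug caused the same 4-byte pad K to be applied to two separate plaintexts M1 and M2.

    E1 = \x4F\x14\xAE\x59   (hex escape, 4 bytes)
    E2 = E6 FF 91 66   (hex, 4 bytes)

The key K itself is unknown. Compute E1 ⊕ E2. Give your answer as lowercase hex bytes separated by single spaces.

a9 eb 3f 3f

E1 ⊕ E2 = (M1 ⊕ K) ⊕ (M2 ⊕ K) = M1 ⊕ M2 — the shared key cancels under XOR.
byte 0:  79 ⊕ 230 = 169
byte 1:  20 ⊕ 255 = 235
byte 2: 174 ⊕ 145 =  63
byte 3:  89 ⊕ 102 =  63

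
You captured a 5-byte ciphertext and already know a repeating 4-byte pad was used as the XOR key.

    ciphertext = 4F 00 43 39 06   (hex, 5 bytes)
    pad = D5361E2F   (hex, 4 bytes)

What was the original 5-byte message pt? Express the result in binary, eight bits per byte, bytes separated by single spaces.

The 4-byte key repeats, so the effective keystream is d5 36 1e 2f d5.
byte 0: 4f xor d5 = 9a
byte 1: 00 xor 36 = 36
byte 2: 43 xor 1e = 5d
byte 3: 39 xor 2f = 16
byte 4: 06 xor d5 = d3

10011010 00110110 01011101 00010110 11010011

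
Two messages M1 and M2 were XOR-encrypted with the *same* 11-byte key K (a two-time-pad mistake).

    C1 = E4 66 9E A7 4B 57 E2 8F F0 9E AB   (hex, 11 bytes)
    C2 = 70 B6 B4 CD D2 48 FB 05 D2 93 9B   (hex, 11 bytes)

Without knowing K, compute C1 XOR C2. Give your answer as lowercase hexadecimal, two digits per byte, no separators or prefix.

94d02a6a991f198a220d30

C1 ⊕ C2 = (M1 ⊕ K) ⊕ (M2 ⊕ K) = M1 ⊕ M2 — the shared key cancels under XOR.
228 ⊕ 112 = 148
102 ⊕ 182 = 208
158 ⊕ 180 =  42
167 ⊕ 205 = 106
 75 ⊕ 210 = 153
 87 ⊕  72 =  31
226 ⊕ 251 =  25
143 ⊕   5 = 138
240 ⊕ 210 =  34
158 ⊕ 147 =  13
171 ⊕ 155 =  48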